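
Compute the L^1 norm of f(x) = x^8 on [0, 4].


Step 1: ||f||_1 = (integral_0^4 |x^8|^1 dx)^(1/1)
     = (integral_0^4 x^8 dx)^(1/1)
Step 2: integral_0^4 x^8 dx = [x^9/(9)] from 0 to 4 = 4^9/9
     = 262144/9 = 29127.111111
Step 3: ||f||_1 = (29127.111111)^(1/1) = 29127.111111


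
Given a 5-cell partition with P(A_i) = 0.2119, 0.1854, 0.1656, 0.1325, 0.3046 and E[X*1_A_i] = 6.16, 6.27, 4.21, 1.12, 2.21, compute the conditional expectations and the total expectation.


For each cell A_i: E[X|A_i] = E[X*1_A_i] / P(A_i)
Step 1: E[X|A_1] = 6.16 / 0.2119 = 29.070316
Step 2: E[X|A_2] = 6.27 / 0.1854 = 33.81877
Step 3: E[X|A_3] = 4.21 / 0.1656 = 25.422705
Step 4: E[X|A_4] = 1.12 / 0.1325 = 8.45283
Step 5: E[X|A_5] = 2.21 / 0.3046 = 7.255417
Verification: E[X] = sum E[X*1_A_i] = 6.16 + 6.27 + 4.21 + 1.12 + 2.21 = 19.97


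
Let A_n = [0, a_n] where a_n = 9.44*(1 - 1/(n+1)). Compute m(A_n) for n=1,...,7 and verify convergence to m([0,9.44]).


By continuity of measure from below: if A_n increases to A, then m(A_n) -> m(A).
Here A = [0, 9.44], so m(A) = 9.44
Step 1: a_1 = 9.44*(1 - 1/2) = 4.72, m(A_1) = 4.72
Step 2: a_2 = 9.44*(1 - 1/3) = 6.2933, m(A_2) = 6.2933
Step 3: a_3 = 9.44*(1 - 1/4) = 7.08, m(A_3) = 7.08
Step 4: a_4 = 9.44*(1 - 1/5) = 7.552, m(A_4) = 7.552
Step 5: a_5 = 9.44*(1 - 1/6) = 7.8667, m(A_5) = 7.8667
Step 6: a_6 = 9.44*(1 - 1/7) = 8.0914, m(A_6) = 8.0914
Step 7: a_7 = 9.44*(1 - 1/8) = 8.26, m(A_7) = 8.26
Limit: m(A_n) -> m([0,9.44]) = 9.44


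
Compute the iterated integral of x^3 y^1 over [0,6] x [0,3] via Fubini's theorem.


By Fubini's theorem, the double integral factors as a product of single integrals:
Step 1: integral_0^6 x^3 dx = [x^4/4] from 0 to 6
     = 6^4/4 = 324
Step 2: integral_0^3 y^1 dy = [y^2/2] from 0 to 3
     = 3^2/2 = 4.5
Step 3: Double integral = 324 * 4.5 = 1458


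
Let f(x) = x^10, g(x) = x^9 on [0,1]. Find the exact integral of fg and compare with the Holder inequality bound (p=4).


Step 1: Exact integral of f*g = integral(x^19, 0, 1) = 1/20
     = 0.05
Step 2: Holder bound with p=4, q=1.333333:
  ||f||_p = (integral x^40 dx)^(1/4) = (1/41)^(1/4) = 0.395188
  ||g||_q = (integral x^12 dx)^(1/1.333333) = (1/13)^(1/1.333333) = 0.146064
Step 3: Holder bound = ||f||_p * ||g||_q = 0.395188 * 0.146064 = 0.057723
Verification: 0.05 <= 0.057723 (Holder holds)


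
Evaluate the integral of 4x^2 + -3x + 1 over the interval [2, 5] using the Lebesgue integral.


The Lebesgue integral of a Riemann-integrable function agrees with the Riemann integral.
Antiderivative F(x) = (4/3)x^3 + (-3/2)x^2 + 1x
F(5) = (4/3)*5^3 + (-3/2)*5^2 + 1*5
     = (4/3)*125 + (-3/2)*25 + 1*5
     = 166.666667 + -37.5 + 5
     = 134.166667
F(2) = 6.666667
Integral = F(5) - F(2) = 134.166667 - 6.666667 = 127.5


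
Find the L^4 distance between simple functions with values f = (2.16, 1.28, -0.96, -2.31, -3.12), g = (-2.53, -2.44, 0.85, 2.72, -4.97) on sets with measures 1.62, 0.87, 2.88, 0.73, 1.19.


Step 1: Compute differences f_i - g_i:
  2.16 - -2.53 = 4.69
  1.28 - -2.44 = 3.72
  -0.96 - 0.85 = -1.81
  -2.31 - 2.72 = -5.03
  -3.12 - -4.97 = 1.85
Step 2: Compute |diff|^4 * measure for each set:
  |4.69|^4 * 1.62 = 483.828415 * 1.62 = 783.802033
  |3.72|^4 * 0.87 = 191.501315 * 0.87 = 166.606144
  |-1.81|^4 * 2.88 = 10.732831 * 2.88 = 30.910554
  |-5.03|^4 * 0.73 = 640.135541 * 0.73 = 467.298945
  |1.85|^4 * 1.19 = 11.713506 * 1.19 = 13.939072
Step 3: Sum = 1462.556747
Step 4: ||f-g||_4 = (1462.556747)^(1/4) = 6.184124


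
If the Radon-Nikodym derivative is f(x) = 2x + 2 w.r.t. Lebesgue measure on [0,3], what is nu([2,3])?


nu(A) = integral_A (dnu/dmu) dmu = integral_2^3 (2x + 2) dx
Step 1: Antiderivative F(x) = (2/2)x^2 + 2x
Step 2: F(3) = (2/2)*3^2 + 2*3 = 9 + 6 = 15
Step 3: F(2) = (2/2)*2^2 + 2*2 = 4 + 4 = 8
Step 4: nu([2,3]) = F(3) - F(2) = 15 - 8 = 7


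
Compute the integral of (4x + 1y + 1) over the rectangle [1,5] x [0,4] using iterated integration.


By Fubini, integrate in x first, then y.
Step 1: Fix y, integrate over x in [1,5]:
  integral(4x + 1y + 1, x=1..5)
  = 4*(5^2 - 1^2)/2 + (1y + 1)*(5 - 1)
  = 48 + (1y + 1)*4
  = 48 + 4y + 4
  = 52 + 4y
Step 2: Integrate over y in [0,4]:
  integral(52 + 4y, y=0..4)
  = 52*4 + 4*(4^2 - 0^2)/2
  = 208 + 32
  = 240


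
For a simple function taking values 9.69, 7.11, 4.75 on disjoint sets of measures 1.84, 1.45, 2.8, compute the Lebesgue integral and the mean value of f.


Step 1: Integral = sum(value_i * measure_i)
= 9.69*1.84 + 7.11*1.45 + 4.75*2.8
= 17.8296 + 10.3095 + 13.3
= 41.4391
Step 2: Total measure of domain = 1.84 + 1.45 + 2.8 = 6.09
Step 3: Average value = 41.4391 / 6.09 = 6.80445


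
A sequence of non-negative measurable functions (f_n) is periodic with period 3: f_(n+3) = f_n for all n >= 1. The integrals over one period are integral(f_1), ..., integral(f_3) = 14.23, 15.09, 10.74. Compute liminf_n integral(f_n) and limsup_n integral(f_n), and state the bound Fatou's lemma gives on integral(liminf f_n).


The sequence (integral(f_n)) is periodic with period 3, repeating the values 14.23, 15.09, 10.74 indefinitely.
Step 1: For a periodic sequence, every tail (a_m, a_(m+1), ...) contains all 3 period values infinitely often.
Step 2: Hence inf of every tail = min of the period values = min(14.23, 15.09, 10.74) = 10.74.
        liminf_n integral(f_n) = sup over m of (inf of tail from m) = 10.74.
Step 3: Similarly sup of every tail = max of the period values = 15.09.
        limsup_n integral(f_n) = 15.09.
Step 4: Fatou's lemma: integral(liminf_n f_n) <= liminf_n integral(f_n) = 10.74.
        So the integral of the pointwise liminf is at most 10.74.


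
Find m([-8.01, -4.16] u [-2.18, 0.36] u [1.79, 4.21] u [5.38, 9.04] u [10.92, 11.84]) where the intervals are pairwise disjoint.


For pairwise disjoint intervals, m(union) = sum of lengths.
= (-4.16 - -8.01) + (0.36 - -2.18) + (4.21 - 1.79) + (9.04 - 5.38) + (11.84 - 10.92)
= 3.85 + 2.54 + 2.42 + 3.66 + 0.92
= 13.39


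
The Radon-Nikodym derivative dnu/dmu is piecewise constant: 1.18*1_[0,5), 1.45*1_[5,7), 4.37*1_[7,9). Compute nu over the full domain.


Integrate each piece of the Radon-Nikodym derivative:
Step 1: integral_0^5 1.18 dx = 1.18*(5-0) = 1.18*5 = 5.9
Step 2: integral_5^7 1.45 dx = 1.45*(7-5) = 1.45*2 = 2.9
Step 3: integral_7^9 4.37 dx = 4.37*(9-7) = 4.37*2 = 8.74
Total: 5.9 + 2.9 + 8.74 = 17.54


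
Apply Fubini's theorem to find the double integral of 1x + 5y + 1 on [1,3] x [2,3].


By Fubini, integrate in x first, then y.
Step 1: Fix y, integrate over x in [1,3]:
  integral(1x + 5y + 1, x=1..3)
  = 1*(3^2 - 1^2)/2 + (5y + 1)*(3 - 1)
  = 4 + (5y + 1)*2
  = 4 + 10y + 2
  = 6 + 10y
Step 2: Integrate over y in [2,3]:
  integral(6 + 10y, y=2..3)
  = 6*1 + 10*(3^2 - 2^2)/2
  = 6 + 25
  = 31


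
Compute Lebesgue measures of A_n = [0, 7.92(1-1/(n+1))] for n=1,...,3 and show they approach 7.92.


By continuity of measure from below: if A_n increases to A, then m(A_n) -> m(A).
Here A = [0, 7.92], so m(A) = 7.92
Step 1: a_1 = 7.92*(1 - 1/2) = 3.96, m(A_1) = 3.96
Step 2: a_2 = 7.92*(1 - 1/3) = 5.28, m(A_2) = 5.28
Step 3: a_3 = 7.92*(1 - 1/4) = 5.94, m(A_3) = 5.94
Limit: m(A_n) -> m([0,7.92]) = 7.92


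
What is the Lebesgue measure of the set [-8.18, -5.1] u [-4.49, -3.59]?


For pairwise disjoint intervals, m(union) = sum of lengths.
= (-5.1 - -8.18) + (-3.59 - -4.49)
= 3.08 + 0.9
= 3.98


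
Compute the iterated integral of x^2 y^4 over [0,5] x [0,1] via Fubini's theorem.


By Fubini's theorem, the double integral factors as a product of single integrals:
Step 1: integral_0^5 x^2 dx = [x^3/3] from 0 to 5
     = 5^3/3 = 41.666667
Step 2: integral_0^1 y^4 dy = [y^5/5] from 0 to 1
     = 1^5/5 = 0.2
Step 3: Double integral = 41.666667 * 0.2 = 8.333333


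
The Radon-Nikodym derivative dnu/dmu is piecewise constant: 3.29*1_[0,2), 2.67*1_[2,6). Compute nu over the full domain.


Integrate each piece of the Radon-Nikodym derivative:
Step 1: integral_0^2 3.29 dx = 3.29*(2-0) = 3.29*2 = 6.58
Step 2: integral_2^6 2.67 dx = 2.67*(6-2) = 2.67*4 = 10.68
Total: 6.58 + 10.68 = 17.26


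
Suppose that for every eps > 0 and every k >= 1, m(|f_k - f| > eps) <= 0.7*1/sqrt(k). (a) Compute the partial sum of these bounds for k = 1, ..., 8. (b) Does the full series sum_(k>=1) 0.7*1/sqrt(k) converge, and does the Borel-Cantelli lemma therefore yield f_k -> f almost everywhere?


Step 1: List the terms 0.7*1/sqrt(k) for k = 1 to 8:
  k=1: 0.7
  k=2: 0.494975
  k=3: 0.404145
  k=4: 0.35
  k=5: 0.31305
  k=6: 0.285774
  k=7: 0.264575
  k=8: 0.247487
Step 2: Partial sum = 0.7 + 0.494975 + 0.404145 + 0.35 + 0.31305 + 0.285774 + 0.264575 + 0.247487
     = 3.060006
Step 3: The full series sum_(k>=1) 0.7*1/sqrt(k) diverges (p-series with p = 1/2 <= 1; a nonzero constant multiple of a divergent series diverges).
Step 4: The (first) Borel-Cantelli lemma requires a summable sequence of measures, so it does not apply here;
        from this bound alone no conclusion about a.e. convergence can be drawn (convergence in measure still
        gives an a.e.-convergent subsequence, but not a.e. convergence of the whole sequence).
Conclusion: series diverges; Borel-Cantelli is inconclusive about a.e. convergence of f_k.


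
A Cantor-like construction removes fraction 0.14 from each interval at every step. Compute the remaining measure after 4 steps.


Step 1: At each step, fraction remaining = 1 - 0.14 = 0.86
Step 2: After 4 steps, measure = (0.86)^4
Step 3: Computing the power step by step:
  After step 1: 0.86
  After step 2: 0.7396
  After step 3: 0.636056
  After step 4: 0.547008
Result = 0.547008


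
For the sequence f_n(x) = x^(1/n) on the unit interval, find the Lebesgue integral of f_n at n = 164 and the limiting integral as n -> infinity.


At n = 164: f_164(x) = x^(1/164).
Step 1: integral(x^(1/164), 0, 1) = [x^(1/164+1) / (1/164+1)] from 0 to 1
     = 1 / (1/164 + 1) = 1 / ((164+1)/164) = 164/(164+1)
     = 164/165 = 0.993939
Step 2: As n -> infinity, f_n(x) = x^(1/n) -> 1 for x in (0,1], and f_n is increasing in n.
By MCT, lim_n integral(f_n) = integral(lim_n f_n) = integral(1, 0, 1) = 1.
Step 3: Verify convergence: 164/165 = 0.993939 -> 1


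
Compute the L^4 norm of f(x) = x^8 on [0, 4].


Step 1: ||f||_4 = (integral_0^4 |x^8|^4 dx)^(1/4)
     = (integral_0^4 x^32 dx)^(1/4)
Step 2: integral_0^4 x^32 dx = [x^33/(33)] from 0 to 4 = 4^33/33
     = 73786976294838206464/33 = 2.235969e+18
Step 3: ||f||_4 = (2.235969e+18)^(1/4) = 38669.311845


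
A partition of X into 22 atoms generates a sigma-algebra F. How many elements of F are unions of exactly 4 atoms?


Each element of F is a union of some subset of the 22 atoms.
Elements that are unions of exactly 4 atoms correspond to 4-element subsets of the 22 atoms.
Count = C(22, 4) = 22! / (4! * 18!) = 7315.


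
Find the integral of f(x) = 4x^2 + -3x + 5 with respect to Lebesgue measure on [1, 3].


The Lebesgue integral of a Riemann-integrable function agrees with the Riemann integral.
Antiderivative F(x) = (4/3)x^3 + (-3/2)x^2 + 5x
F(3) = (4/3)*3^3 + (-3/2)*3^2 + 5*3
     = (4/3)*27 + (-3/2)*9 + 5*3
     = 36 + -13.5 + 15
     = 37.5
F(1) = 4.833333
Integral = F(3) - F(1) = 37.5 - 4.833333 = 32.666667


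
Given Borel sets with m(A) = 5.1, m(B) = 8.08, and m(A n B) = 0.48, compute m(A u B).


By inclusion-exclusion: m(A u B) = m(A) + m(B) - m(A n B)
= 5.1 + 8.08 - 0.48
= 12.7


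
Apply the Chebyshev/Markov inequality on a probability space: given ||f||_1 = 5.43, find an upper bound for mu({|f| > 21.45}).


Chebyshev/Markov inequality: mu(|f| > eps) <= (||f||_p / eps)^p
Step 1: ||f||_1 / eps = 5.43 / 21.45 = 0.253147
Step 2: Raise to power p = 1:
  (0.253147)^1 = 0.253147
Step 3: Therefore mu(|f| > 21.45) <= 0.253147


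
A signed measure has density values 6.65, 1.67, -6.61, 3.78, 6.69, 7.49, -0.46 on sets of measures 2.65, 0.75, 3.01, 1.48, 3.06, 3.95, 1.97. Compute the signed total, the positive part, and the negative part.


Step 1: Compute signed measure on each set:
  Set 1: 6.65 * 2.65 = 17.6225
  Set 2: 1.67 * 0.75 = 1.2525
  Set 3: -6.61 * 3.01 = -19.8961
  Set 4: 3.78 * 1.48 = 5.5944
  Set 5: 6.69 * 3.06 = 20.4714
  Set 6: 7.49 * 3.95 = 29.5855
  Set 7: -0.46 * 1.97 = -0.9062
Step 2: Total signed measure = (17.6225) + (1.2525) + (-19.8961) + (5.5944) + (20.4714) + (29.5855) + (-0.9062)
     = 53.724
Step 3: Positive part mu+(X) = sum of positive contributions = 74.5263
Step 4: Negative part mu-(X) = |sum of negative contributions| = 20.8023


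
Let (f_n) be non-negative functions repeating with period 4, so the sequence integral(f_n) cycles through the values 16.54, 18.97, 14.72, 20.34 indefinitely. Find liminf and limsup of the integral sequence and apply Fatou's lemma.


The sequence (integral(f_n)) is periodic with period 4, repeating the values 16.54, 18.97, 14.72, 20.34 indefinitely.
Step 1: For a periodic sequence, every tail (a_m, a_(m+1), ...) contains all 4 period values infinitely often.
Step 2: Hence inf of every tail = min of the period values = min(16.54, 18.97, 14.72, 20.34) = 14.72.
        liminf_n integral(f_n) = sup over m of (inf of tail from m) = 14.72.
Step 3: Similarly sup of every tail = max of the period values = 20.34.
        limsup_n integral(f_n) = 20.34.
Step 4: Fatou's lemma: integral(liminf_n f_n) <= liminf_n integral(f_n) = 14.72.
        So the integral of the pointwise liminf is at most 14.72.


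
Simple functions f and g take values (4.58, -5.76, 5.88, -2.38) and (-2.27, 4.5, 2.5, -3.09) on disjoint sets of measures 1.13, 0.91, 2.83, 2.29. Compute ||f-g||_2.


Step 1: Compute differences f_i - g_i:
  4.58 - -2.27 = 6.85
  -5.76 - 4.5 = -10.26
  5.88 - 2.5 = 3.38
  -2.38 - -3.09 = 0.71
Step 2: Compute |diff|^2 * measure for each set:
  |6.85|^2 * 1.13 = 46.9225 * 1.13 = 53.022425
  |-10.26|^2 * 0.91 = 105.2676 * 0.91 = 95.793516
  |3.38|^2 * 2.83 = 11.4244 * 2.83 = 32.331052
  |0.71|^2 * 2.29 = 0.5041 * 2.29 = 1.154389
Step 3: Sum = 182.301382
Step 4: ||f-g||_2 = (182.301382)^(1/2) = 13.501903


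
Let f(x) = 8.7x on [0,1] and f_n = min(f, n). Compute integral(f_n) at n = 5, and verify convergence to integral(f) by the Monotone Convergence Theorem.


f(x) = 8.7x on [0,1]; f_n(x) = min(8.7x, n). At n = 5:
Step 1: f(x) reaches 5 at x = 5/8.7 = 0.574713
Step 2: integral(f_5) = integral(8.7x, 0, 0.574713) + integral(5, 0.574713, 1)
       = 8.7*0.574713^2/2 + 5*(1 - 0.574713)
       = 1.436782 + 2.126437
       = 3.563218
Step 3: As n -> infinity, f_n increases to f, so by MCT integral(f_n) -> integral(f) = 8.7/2 = 4.35.
Convergence: integral(f_5) = 3.563218 -> 4.35 as n -> infinity


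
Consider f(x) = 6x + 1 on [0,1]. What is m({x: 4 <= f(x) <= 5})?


f^(-1)([4, 5]) = {x : 4 <= 6x + 1 <= 5}
Solving: (4 - 1)/6 <= x <= (5 - 1)/6
= [0.5, 0.666667]
Intersecting with [0,1]: [0.5, 0.666667]
Measure = 0.666667 - 0.5 = 0.166667


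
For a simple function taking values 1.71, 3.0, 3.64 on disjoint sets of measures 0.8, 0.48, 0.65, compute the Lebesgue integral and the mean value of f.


Step 1: Integral = sum(value_i * measure_i)
= 1.71*0.8 + 3.0*0.48 + 3.64*0.65
= 1.368 + 1.44 + 2.366
= 5.174
Step 2: Total measure of domain = 0.8 + 0.48 + 0.65 = 1.93
Step 3: Average value = 5.174 / 1.93 = 2.680829


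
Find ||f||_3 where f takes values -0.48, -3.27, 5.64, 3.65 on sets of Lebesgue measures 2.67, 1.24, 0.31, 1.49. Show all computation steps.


Step 1: Compute |f_i|^3 for each value:
  |-0.48|^3 = 0.110592
  |-3.27|^3 = 34.965783
  |5.64|^3 = 179.406144
  |3.65|^3 = 48.627125
Step 2: Multiply by measures and sum:
  0.110592 * 2.67 = 0.295281
  34.965783 * 1.24 = 43.357571
  179.406144 * 0.31 = 55.615905
  48.627125 * 1.49 = 72.454416
Sum = 0.295281 + 43.357571 + 55.615905 + 72.454416 = 171.723172
Step 3: Take the p-th root:
||f||_3 = (171.723172)^(1/3) = 5.558313


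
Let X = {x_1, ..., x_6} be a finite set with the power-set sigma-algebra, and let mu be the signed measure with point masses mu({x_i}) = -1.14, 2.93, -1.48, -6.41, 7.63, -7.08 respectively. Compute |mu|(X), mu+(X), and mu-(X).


Step 1: Every measurable set is a union of atoms (the cells / points), so a Hahn decomposition is
  obtained by grouping atoms by sign: P = union of atoms with mu > 0, N = union of the remaining atoms.
  Atoms in P (indices): 2, 5;  atoms in N (indices): 1, 3, 4, 6
  Positive values: 2.93, 7.63
  Negative values: -1.14, -1.48, -6.41, -7.08
Step 2: mu+(X) = mu(P) = sum of positive atom values = 10.56
Step 3: mu-(X) = -mu(N) = sum of |negative atom values| = 16.11
Step 4: |mu|(X) = mu+(X) + mu-(X) = 10.56 + 16.11 = 26.67


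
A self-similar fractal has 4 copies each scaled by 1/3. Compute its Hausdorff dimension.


For a self-similar set with N copies scaled by 1/r:
dim_H = log(N)/log(r) = log(4)/log(3)
= 1.386294/1.098612
= 1.26186


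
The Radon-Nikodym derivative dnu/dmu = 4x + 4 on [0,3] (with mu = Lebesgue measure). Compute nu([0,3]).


nu(A) = integral_A (dnu/dmu) dmu = integral_0^3 (4x + 4) dx
Step 1: Antiderivative F(x) = (4/2)x^2 + 4x
Step 2: F(3) = (4/2)*3^2 + 4*3 = 18 + 12 = 30
Step 3: F(0) = (4/2)*0^2 + 4*0 = 0.0 + 0 = 0.0
Step 4: nu([0,3]) = F(3) - F(0) = 30 - 0.0 = 30


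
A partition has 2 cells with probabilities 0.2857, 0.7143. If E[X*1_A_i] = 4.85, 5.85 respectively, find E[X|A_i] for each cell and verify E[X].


For each cell A_i: E[X|A_i] = E[X*1_A_i] / P(A_i)
Step 1: E[X|A_1] = 4.85 / 0.2857 = 16.975849
Step 2: E[X|A_2] = 5.85 / 0.7143 = 8.189836
Verification: E[X] = sum E[X*1_A_i] = 4.85 + 5.85 = 10.7


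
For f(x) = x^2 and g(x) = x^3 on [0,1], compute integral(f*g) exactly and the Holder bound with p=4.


Step 1: Exact integral of f*g = integral(x^5, 0, 1) = 1/6
     = 0.166667
Step 2: Holder bound with p=4, q=1.333333:
  ||f||_p = (integral x^8 dx)^(1/4) = (1/9)^(1/4) = 0.57735
  ||g||_q = (integral x^4 dx)^(1/1.333333) = (1/5)^(1/1.333333) = 0.29907
Step 3: Holder bound = ||f||_p * ||g||_q = 0.57735 * 0.29907 = 0.172668
Verification: 0.166667 <= 0.172668 (Holder holds)


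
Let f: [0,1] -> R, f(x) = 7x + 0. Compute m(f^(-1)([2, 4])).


f^(-1)([2, 4]) = {x : 2 <= 7x + 0 <= 4}
Solving: (2 - 0)/7 <= x <= (4 - 0)/7
= [0.285714, 0.571429]
Intersecting with [0,1]: [0.285714, 0.571429]
Measure = 0.571429 - 0.285714 = 0.285714


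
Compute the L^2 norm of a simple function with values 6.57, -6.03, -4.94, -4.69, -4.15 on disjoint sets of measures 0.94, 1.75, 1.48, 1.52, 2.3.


Step 1: Compute |f_i|^2 for each value:
  |6.57|^2 = 43.1649
  |-6.03|^2 = 36.3609
  |-4.94|^2 = 24.4036
  |-4.69|^2 = 21.9961
  |-4.15|^2 = 17.2225
Step 2: Multiply by measures and sum:
  43.1649 * 0.94 = 40.575006
  36.3609 * 1.75 = 63.631575
  24.4036 * 1.48 = 36.117328
  21.9961 * 1.52 = 33.434072
  17.2225 * 2.3 = 39.61175
Sum = 40.575006 + 63.631575 + 36.117328 + 33.434072 + 39.61175 = 213.369731
Step 3: Take the p-th root:
||f||_2 = (213.369731)^(1/2) = 14.607181


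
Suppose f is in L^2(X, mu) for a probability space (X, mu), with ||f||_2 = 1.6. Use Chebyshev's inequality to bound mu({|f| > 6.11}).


Chebyshev/Markov inequality: mu(|f| > eps) <= (||f||_p / eps)^p
Step 1: ||f||_2 / eps = 1.6 / 6.11 = 0.261866
Step 2: Raise to power p = 2:
  (0.261866)^2 = 0.068574
Step 3: Therefore mu(|f| > 6.11) <= 0.068574


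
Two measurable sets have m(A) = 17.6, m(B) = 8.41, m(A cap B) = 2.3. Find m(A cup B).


By inclusion-exclusion: m(A u B) = m(A) + m(B) - m(A n B)
= 17.6 + 8.41 - 2.3
= 23.71


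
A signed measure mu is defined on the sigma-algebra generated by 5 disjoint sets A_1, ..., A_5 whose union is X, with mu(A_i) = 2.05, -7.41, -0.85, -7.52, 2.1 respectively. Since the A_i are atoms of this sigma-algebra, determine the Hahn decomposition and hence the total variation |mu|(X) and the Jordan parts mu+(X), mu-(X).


Step 1: Every measurable set is a union of atoms (the cells / points), so a Hahn decomposition is
  obtained by grouping atoms by sign: P = union of atoms with mu > 0, N = union of the remaining atoms.
  Atoms in P (indices): 1, 5;  atoms in N (indices): 2, 3, 4
  Positive values: 2.05, 2.1
  Negative values: -7.41, -0.85, -7.52
Step 2: mu+(X) = mu(P) = sum of positive atom values = 4.15
Step 3: mu-(X) = -mu(N) = sum of |negative atom values| = 15.78
Step 4: |mu|(X) = mu+(X) + mu-(X) = 4.15 + 15.78 = 19.93


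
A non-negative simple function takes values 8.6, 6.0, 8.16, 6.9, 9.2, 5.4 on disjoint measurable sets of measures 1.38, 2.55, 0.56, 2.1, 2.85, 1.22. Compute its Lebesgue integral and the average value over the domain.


Step 1: Integral = sum(value_i * measure_i)
= 8.6*1.38 + 6.0*2.55 + 8.16*0.56 + 6.9*2.1 + 9.2*2.85 + 5.4*1.22
= 11.868 + 15.3 + 4.5696 + 14.49 + 26.22 + 6.588
= 79.0356
Step 2: Total measure of domain = 1.38 + 2.55 + 0.56 + 2.1 + 2.85 + 1.22 = 10.66
Step 3: Average value = 79.0356 / 10.66 = 7.414221


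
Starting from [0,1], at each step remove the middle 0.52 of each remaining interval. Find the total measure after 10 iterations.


Step 1: At each step, fraction remaining = 1 - 0.52 = 0.48
Step 2: After 10 steps, measure = (0.48)^10
Result = 6.492506e-04


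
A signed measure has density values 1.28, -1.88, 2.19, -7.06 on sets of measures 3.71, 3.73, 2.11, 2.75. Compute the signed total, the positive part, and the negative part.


Step 1: Compute signed measure on each set:
  Set 1: 1.28 * 3.71 = 4.7488
  Set 2: -1.88 * 3.73 = -7.0124
  Set 3: 2.19 * 2.11 = 4.6209
  Set 4: -7.06 * 2.75 = -19.415
Step 2: Total signed measure = (4.7488) + (-7.0124) + (4.6209) + (-19.415)
     = -17.0577
Step 3: Positive part mu+(X) = sum of positive contributions = 9.3697
Step 4: Negative part mu-(X) = |sum of negative contributions| = 26.4274


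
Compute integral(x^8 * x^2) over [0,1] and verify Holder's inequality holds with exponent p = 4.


Step 1: Exact integral of f*g = integral(x^10, 0, 1) = 1/11
     = 0.090909
Step 2: Holder bound with p=4, q=1.333333:
  ||f||_p = (integral x^32 dx)^(1/4) = (1/33)^(1/4) = 0.417226
  ||g||_q = (integral x^2.666667 dx)^(1/1.333333) = (1/3.666667)^(1/1.333333) = 0.377395
Step 3: Holder bound = ||f||_p * ||g||_q = 0.417226 * 0.377395 = 0.157459
Verification: 0.090909 <= 0.157459 (Holder holds)


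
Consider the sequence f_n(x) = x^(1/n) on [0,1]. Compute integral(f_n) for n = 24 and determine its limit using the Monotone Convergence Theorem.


At n = 24: f_24(x) = x^(1/24).
Step 1: integral(x^(1/24), 0, 1) = [x^(1/24+1) / (1/24+1)] from 0 to 1
     = 1 / (1/24 + 1) = 1 / ((24+1)/24) = 24/(24+1)
     = 24/25 = 0.96
Step 2: As n -> infinity, f_n(x) = x^(1/n) -> 1 for x in (0,1], and f_n is increasing in n.
By MCT, lim_n integral(f_n) = integral(lim_n f_n) = integral(1, 0, 1) = 1.
Step 3: Verify convergence: 24/25 = 0.96 -> 1


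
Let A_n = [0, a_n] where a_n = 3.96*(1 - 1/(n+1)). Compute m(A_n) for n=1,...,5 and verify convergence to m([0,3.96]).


By continuity of measure from below: if A_n increases to A, then m(A_n) -> m(A).
Here A = [0, 3.96], so m(A) = 3.96
Step 1: a_1 = 3.96*(1 - 1/2) = 1.98, m(A_1) = 1.98
Step 2: a_2 = 3.96*(1 - 1/3) = 2.64, m(A_2) = 2.64
Step 3: a_3 = 3.96*(1 - 1/4) = 2.97, m(A_3) = 2.97
Step 4: a_4 = 3.96*(1 - 1/5) = 3.168, m(A_4) = 3.168
Step 5: a_5 = 3.96*(1 - 1/6) = 3.3, m(A_5) = 3.3
Limit: m(A_n) -> m([0,3.96]) = 3.96


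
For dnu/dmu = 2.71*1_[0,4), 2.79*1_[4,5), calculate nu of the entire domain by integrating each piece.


Integrate each piece of the Radon-Nikodym derivative:
Step 1: integral_0^4 2.71 dx = 2.71*(4-0) = 2.71*4 = 10.84
Step 2: integral_4^5 2.79 dx = 2.79*(5-4) = 2.79*1 = 2.79
Total: 10.84 + 2.79 = 13.63


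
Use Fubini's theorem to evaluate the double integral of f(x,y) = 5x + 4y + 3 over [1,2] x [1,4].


By Fubini, integrate in x first, then y.
Step 1: Fix y, integrate over x in [1,2]:
  integral(5x + 4y + 3, x=1..2)
  = 5*(2^2 - 1^2)/2 + (4y + 3)*(2 - 1)
  = 7.5 + (4y + 3)*1
  = 7.5 + 4y + 3
  = 10.5 + 4y
Step 2: Integrate over y in [1,4]:
  integral(10.5 + 4y, y=1..4)
  = 10.5*3 + 4*(4^2 - 1^2)/2
  = 31.5 + 30
  = 61.5


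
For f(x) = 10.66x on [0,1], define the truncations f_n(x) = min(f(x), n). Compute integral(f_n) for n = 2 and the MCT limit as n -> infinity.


f(x) = 10.66x on [0,1]; f_n(x) = min(10.66x, n). At n = 2:
Step 1: f(x) reaches 2 at x = 2/10.66 = 0.187617
Step 2: integral(f_2) = integral(10.66x, 0, 0.187617) + integral(2, 0.187617, 1)
       = 10.66*0.187617^2/2 + 2*(1 - 0.187617)
       = 0.187617 + 1.624765
       = 1.812383
Step 3: As n -> infinity, f_n increases to f, so by MCT integral(f_n) -> integral(f) = 10.66/2 = 5.33.
Convergence: integral(f_2) = 1.812383 -> 5.33 as n -> infinity


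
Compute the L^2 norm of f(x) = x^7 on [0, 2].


Step 1: ||f||_2 = (integral_0^2 |x^7|^2 dx)^(1/2)
     = (integral_0^2 x^14 dx)^(1/2)
Step 2: integral_0^2 x^14 dx = [x^15/(15)] from 0 to 2 = 2^15/15
     = 32768/15 = 2184.533333
Step 3: ||f||_2 = (2184.533333)^(1/2) = 46.738992


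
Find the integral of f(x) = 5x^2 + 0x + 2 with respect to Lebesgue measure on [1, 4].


The Lebesgue integral of a Riemann-integrable function agrees with the Riemann integral.
Antiderivative F(x) = (5/3)x^3 + (0/2)x^2 + 2x
F(4) = (5/3)*4^3 + (0/2)*4^2 + 2*4
     = (5/3)*64 + (0/2)*16 + 2*4
     = 106.666667 + 0.0 + 8
     = 114.666667
F(1) = 3.666667
Integral = F(4) - F(1) = 114.666667 - 3.666667 = 111


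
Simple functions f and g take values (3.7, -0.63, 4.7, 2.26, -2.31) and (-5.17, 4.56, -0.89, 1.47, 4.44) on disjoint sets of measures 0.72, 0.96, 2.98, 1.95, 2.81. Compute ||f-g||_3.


Step 1: Compute differences f_i - g_i:
  3.7 - -5.17 = 8.87
  -0.63 - 4.56 = -5.19
  4.7 - -0.89 = 5.59
  2.26 - 1.47 = 0.79
  -2.31 - 4.44 = -6.75
Step 2: Compute |diff|^3 * measure for each set:
  |8.87|^3 * 0.72 = 697.864103 * 0.72 = 502.462154
  |-5.19|^3 * 0.96 = 139.798359 * 0.96 = 134.206425
  |5.59|^3 * 2.98 = 174.676879 * 2.98 = 520.537099
  |0.79|^3 * 1.95 = 0.493039 * 1.95 = 0.961426
  |-6.75|^3 * 2.81 = 307.546875 * 2.81 = 864.206719
Step 3: Sum = 2022.373823
Step 4: ||f-g||_3 = (2022.373823)^(1/3) = 12.646018


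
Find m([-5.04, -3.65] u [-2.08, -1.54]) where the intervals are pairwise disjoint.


For pairwise disjoint intervals, m(union) = sum of lengths.
= (-3.65 - -5.04) + (-1.54 - -2.08)
= 1.39 + 0.54
= 1.93


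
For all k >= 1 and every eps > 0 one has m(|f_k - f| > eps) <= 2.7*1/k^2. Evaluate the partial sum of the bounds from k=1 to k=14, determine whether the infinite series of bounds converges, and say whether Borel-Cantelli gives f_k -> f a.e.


Step 1: List the terms 2.7*1/k^2 for k = 1 to 14:
  k=1: 2.7
  k=2: 0.675
  k=3: 0.3
  k=4: 0.16875
  k=5: 0.108
  k=6: 0.075
  k=7: 0.055102
  k=8: 0.042188
  k=9: 0.033333
  k=10: 0.027
  k=11: 0.022314
  k=12: 0.01875
  k=13: 0.015976
  k=14: 0.013776
Step 2: Partial sum = 2.7 + 0.675 + 0.3 + 0.16875 + 0.108 + 0.075 + 0.055102 + 0.042188 + 0.033333 + 0.027 + 0.022314 + 0.01875 + 0.015976 + 0.013776
     = 4.255189
Step 3: The full series sum_(k>=1) 2.7*1/k^2 converges (p-series with p = 2 > 1; a constant multiple of a convergent series converges).
Step 4: Fix eps > 0. Since sum_k m(|f_k - f| > eps) < infinity, the Borel-Cantelli lemma gives
        m(limsup_k {|f_k - f| > eps}) = 0, i.e. for a.e. x, |f_k(x) - f(x)| <= eps for all large k.
        Applying this with eps = 1/j for j = 1, 2, ... and intersecting the countably many full-measure sets,
        for a.e. x we get limsup_k |f_k(x) - f(x)| <= 1/j for every j, hence f_k -> f almost everywhere.
Conclusion: series converges; Borel-Cantelli yields f_k -> f a.e.


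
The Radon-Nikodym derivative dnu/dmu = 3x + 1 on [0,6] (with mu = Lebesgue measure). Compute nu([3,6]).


nu(A) = integral_A (dnu/dmu) dmu = integral_3^6 (3x + 1) dx
Step 1: Antiderivative F(x) = (3/2)x^2 + 1x
Step 2: F(6) = (3/2)*6^2 + 1*6 = 54 + 6 = 60
Step 3: F(3) = (3/2)*3^2 + 1*3 = 13.5 + 3 = 16.5
Step 4: nu([3,6]) = F(6) - F(3) = 60 - 16.5 = 43.5


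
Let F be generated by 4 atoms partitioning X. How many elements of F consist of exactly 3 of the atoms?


Each element of F is a union of some subset of the 4 atoms.
Elements that are unions of exactly 3 atoms correspond to 3-element subsets of the 4 atoms.
Count = C(4, 3) = 4! / (3! * 1!) = 4.


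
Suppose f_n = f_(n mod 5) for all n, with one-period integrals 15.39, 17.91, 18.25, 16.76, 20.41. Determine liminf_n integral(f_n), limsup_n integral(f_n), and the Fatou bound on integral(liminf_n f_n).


The sequence (integral(f_n)) is periodic with period 5, repeating the values 15.39, 17.91, 18.25, 16.76, 20.41 indefinitely.
Step 1: For a periodic sequence, every tail (a_m, a_(m+1), ...) contains all 5 period values infinitely often.
Step 2: Hence inf of every tail = min of the period values = min(15.39, 17.91, 18.25, 16.76, 20.41) = 15.39.
        liminf_n integral(f_n) = sup over m of (inf of tail from m) = 15.39.
Step 3: Similarly sup of every tail = max of the period values = 20.41.
        limsup_n integral(f_n) = 20.41.
Step 4: Fatou's lemma: integral(liminf_n f_n) <= liminf_n integral(f_n) = 15.39.
        So the integral of the pointwise liminf is at most 15.39.


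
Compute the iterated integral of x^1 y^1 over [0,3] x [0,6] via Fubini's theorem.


By Fubini's theorem, the double integral factors as a product of single integrals:
Step 1: integral_0^3 x^1 dx = [x^2/2] from 0 to 3
     = 3^2/2 = 4.5
Step 2: integral_0^6 y^1 dy = [y^2/2] from 0 to 6
     = 6^2/2 = 18
Step 3: Double integral = 4.5 * 18 = 81


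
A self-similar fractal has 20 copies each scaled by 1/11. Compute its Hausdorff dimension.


For a self-similar set with N copies scaled by 1/r:
dim_H = log(N)/log(r) = log(20)/log(11)
= 2.995732/2.397895
= 1.249317


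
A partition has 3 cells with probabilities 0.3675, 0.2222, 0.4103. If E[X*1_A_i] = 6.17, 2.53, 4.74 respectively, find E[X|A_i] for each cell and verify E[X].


For each cell A_i: E[X|A_i] = E[X*1_A_i] / P(A_i)
Step 1: E[X|A_1] = 6.17 / 0.3675 = 16.789116
Step 2: E[X|A_2] = 2.53 / 0.2222 = 11.386139
Step 3: E[X|A_3] = 4.74 / 0.4103 = 11.552523
Verification: E[X] = sum E[X*1_A_i] = 6.17 + 2.53 + 4.74 = 13.44


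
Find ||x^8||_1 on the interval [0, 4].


Step 1: ||f||_1 = (integral_0^4 |x^8|^1 dx)^(1/1)
     = (integral_0^4 x^8 dx)^(1/1)
Step 2: integral_0^4 x^8 dx = [x^9/(9)] from 0 to 4 = 4^9/9
     = 262144/9 = 29127.111111
Step 3: ||f||_1 = (29127.111111)^(1/1) = 29127.111111


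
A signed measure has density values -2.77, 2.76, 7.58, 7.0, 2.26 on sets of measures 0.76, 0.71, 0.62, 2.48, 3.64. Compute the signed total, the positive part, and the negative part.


Step 1: Compute signed measure on each set:
  Set 1: -2.77 * 0.76 = -2.1052
  Set 2: 2.76 * 0.71 = 1.9596
  Set 3: 7.58 * 0.62 = 4.6996
  Set 4: 7.0 * 2.48 = 17.36
  Set 5: 2.26 * 3.64 = 8.2264
Step 2: Total signed measure = (-2.1052) + (1.9596) + (4.6996) + (17.36) + (8.2264)
     = 30.1404
Step 3: Positive part mu+(X) = sum of positive contributions = 32.2456
Step 4: Negative part mu-(X) = |sum of negative contributions| = 2.1052


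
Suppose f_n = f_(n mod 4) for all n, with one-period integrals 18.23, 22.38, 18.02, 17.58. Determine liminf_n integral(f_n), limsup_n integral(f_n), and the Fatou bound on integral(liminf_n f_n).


The sequence (integral(f_n)) is periodic with period 4, repeating the values 18.23, 22.38, 18.02, 17.58 indefinitely.
Step 1: For a periodic sequence, every tail (a_m, a_(m+1), ...) contains all 4 period values infinitely often.
Step 2: Hence inf of every tail = min of the period values = min(18.23, 22.38, 18.02, 17.58) = 17.58.
        liminf_n integral(f_n) = sup over m of (inf of tail from m) = 17.58.
Step 3: Similarly sup of every tail = max of the period values = 22.38.
        limsup_n integral(f_n) = 22.38.
Step 4: Fatou's lemma: integral(liminf_n f_n) <= liminf_n integral(f_n) = 17.58.
        So the integral of the pointwise liminf is at most 17.58.


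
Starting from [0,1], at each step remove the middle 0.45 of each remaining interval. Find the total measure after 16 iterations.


Step 1: At each step, fraction remaining = 1 - 0.45 = 0.55
Step 2: After 16 steps, measure = (0.55)^16
Result = 7.011372e-05


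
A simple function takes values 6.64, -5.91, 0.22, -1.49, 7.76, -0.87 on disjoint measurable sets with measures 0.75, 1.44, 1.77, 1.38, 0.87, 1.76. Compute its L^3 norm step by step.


Step 1: Compute |f_i|^3 for each value:
  |6.64|^3 = 292.754944
  |-5.91|^3 = 206.425071
  |0.22|^3 = 0.010648
  |-1.49|^3 = 3.307949
  |7.76|^3 = 467.288576
  |-0.87|^3 = 0.658503
Step 2: Multiply by measures and sum:
  292.754944 * 0.75 = 219.566208
  206.425071 * 1.44 = 297.252102
  0.010648 * 1.77 = 0.018847
  3.307949 * 1.38 = 4.56497
  467.288576 * 0.87 = 406.541061
  0.658503 * 1.76 = 1.158965
Sum = 219.566208 + 297.252102 + 0.018847 + 4.56497 + 406.541061 + 1.158965 = 929.102153
Step 3: Take the p-th root:
||f||_3 = (929.102153)^(1/3) = 9.757858


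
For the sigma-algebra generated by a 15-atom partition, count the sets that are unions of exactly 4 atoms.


Each element of F is a union of some subset of the 15 atoms.
Elements that are unions of exactly 4 atoms correspond to 4-element subsets of the 15 atoms.
Count = C(15, 4) = 15! / (4! * 11!) = 1365.


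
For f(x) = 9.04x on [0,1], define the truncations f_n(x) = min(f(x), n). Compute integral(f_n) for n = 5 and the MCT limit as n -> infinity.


f(x) = 9.04x on [0,1]; f_n(x) = min(9.04x, n). At n = 5:
Step 1: f(x) reaches 5 at x = 5/9.04 = 0.553097
Step 2: integral(f_5) = integral(9.04x, 0, 0.553097) + integral(5, 0.553097, 1)
       = 9.04*0.553097^2/2 + 5*(1 - 0.553097)
       = 1.382743 + 2.234513
       = 3.617257
Step 3: As n -> infinity, f_n increases to f, so by MCT integral(f_n) -> integral(f) = 9.04/2 = 4.52.
Convergence: integral(f_5) = 3.617257 -> 4.52 as n -> infinity


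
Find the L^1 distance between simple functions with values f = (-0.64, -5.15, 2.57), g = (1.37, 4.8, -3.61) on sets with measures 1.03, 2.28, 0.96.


Step 1: Compute differences f_i - g_i:
  -0.64 - 1.37 = -2.01
  -5.15 - 4.8 = -9.95
  2.57 - -3.61 = 6.18
Step 2: Compute |diff|^1 * measure for each set:
  |-2.01|^1 * 1.03 = 2.01 * 1.03 = 2.0703
  |-9.95|^1 * 2.28 = 9.95 * 2.28 = 22.686
  |6.18|^1 * 0.96 = 6.18 * 0.96 = 5.9328
Step 3: Sum = 30.6891
Step 4: ||f-g||_1 = (30.6891)^(1/1) = 30.6891


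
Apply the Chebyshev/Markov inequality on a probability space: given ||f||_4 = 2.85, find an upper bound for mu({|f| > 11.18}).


Chebyshev/Markov inequality: mu(|f| > eps) <= (||f||_p / eps)^p
Step 1: ||f||_4 / eps = 2.85 / 11.18 = 0.254919
Step 2: Raise to power p = 4:
  (0.254919)^4 = 0.004223
Step 3: Therefore mu(|f| > 11.18) <= 0.004223


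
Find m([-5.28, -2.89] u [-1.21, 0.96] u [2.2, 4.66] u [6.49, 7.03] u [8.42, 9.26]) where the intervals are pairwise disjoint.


For pairwise disjoint intervals, m(union) = sum of lengths.
= (-2.89 - -5.28) + (0.96 - -1.21) + (4.66 - 2.2) + (7.03 - 6.49) + (9.26 - 8.42)
= 2.39 + 2.17 + 2.46 + 0.54 + 0.84
= 8.4


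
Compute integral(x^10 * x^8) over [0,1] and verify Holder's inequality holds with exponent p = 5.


Step 1: Exact integral of f*g = integral(x^18, 0, 1) = 1/19
     = 0.052632
Step 2: Holder bound with p=5, q=1.25:
  ||f||_p = (integral x^50 dx)^(1/5) = (1/51)^(1/5) = 0.455497
  ||g||_q = (integral x^10 dx)^(1/1.25) = (1/11)^(1/1.25) = 0.146854
Step 3: Holder bound = ||f||_p * ||g||_q = 0.455497 * 0.146854 = 0.066892
Verification: 0.052632 <= 0.066892 (Holder holds)


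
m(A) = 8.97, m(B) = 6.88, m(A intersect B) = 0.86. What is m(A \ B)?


m(A \ B) = m(A) - m(A n B)
= 8.97 - 0.86
= 8.11


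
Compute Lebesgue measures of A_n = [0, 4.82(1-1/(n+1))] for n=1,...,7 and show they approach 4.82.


By continuity of measure from below: if A_n increases to A, then m(A_n) -> m(A).
Here A = [0, 4.82], so m(A) = 4.82
Step 1: a_1 = 4.82*(1 - 1/2) = 2.41, m(A_1) = 2.41
Step 2: a_2 = 4.82*(1 - 1/3) = 3.2133, m(A_2) = 3.2133
Step 3: a_3 = 4.82*(1 - 1/4) = 3.615, m(A_3) = 3.615
Step 4: a_4 = 4.82*(1 - 1/5) = 3.856, m(A_4) = 3.856
Step 5: a_5 = 4.82*(1 - 1/6) = 4.0167, m(A_5) = 4.0167
Step 6: a_6 = 4.82*(1 - 1/7) = 4.1314, m(A_6) = 4.1314
Step 7: a_7 = 4.82*(1 - 1/8) = 4.2175, m(A_7) = 4.2175
Limit: m(A_n) -> m([0,4.82]) = 4.82


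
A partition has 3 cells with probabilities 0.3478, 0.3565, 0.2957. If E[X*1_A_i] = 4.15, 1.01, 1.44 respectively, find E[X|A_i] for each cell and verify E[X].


For each cell A_i: E[X|A_i] = E[X*1_A_i] / P(A_i)
Step 1: E[X|A_1] = 4.15 / 0.3478 = 11.932145
Step 2: E[X|A_2] = 1.01 / 0.3565 = 2.8331
Step 3: E[X|A_3] = 1.44 / 0.2957 = 4.8698
Verification: E[X] = sum E[X*1_A_i] = 4.15 + 1.01 + 1.44 = 6.6


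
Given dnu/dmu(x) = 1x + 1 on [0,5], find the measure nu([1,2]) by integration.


nu(A) = integral_A (dnu/dmu) dmu = integral_1^2 (1x + 1) dx
Step 1: Antiderivative F(x) = (1/2)x^2 + 1x
Step 2: F(2) = (1/2)*2^2 + 1*2 = 2 + 2 = 4
Step 3: F(1) = (1/2)*1^2 + 1*1 = 0.5 + 1 = 1.5
Step 4: nu([1,2]) = F(2) - F(1) = 4 - 1.5 = 2.5


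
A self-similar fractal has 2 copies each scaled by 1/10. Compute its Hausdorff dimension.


For a self-similar set with N copies scaled by 1/r:
dim_H = log(N)/log(r) = log(2)/log(10)
= 0.693147/2.302585
= 0.30103


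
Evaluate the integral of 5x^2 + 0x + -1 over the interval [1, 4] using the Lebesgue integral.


The Lebesgue integral of a Riemann-integrable function agrees with the Riemann integral.
Antiderivative F(x) = (5/3)x^3 + (0/2)x^2 + -1x
F(4) = (5/3)*4^3 + (0/2)*4^2 + -1*4
     = (5/3)*64 + (0/2)*16 + -1*4
     = 106.666667 + 0.0 + -4
     = 102.666667
F(1) = 0.666667
Integral = F(4) - F(1) = 102.666667 - 0.666667 = 102


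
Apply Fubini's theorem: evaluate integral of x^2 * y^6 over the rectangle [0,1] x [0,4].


By Fubini's theorem, the double integral factors as a product of single integrals:
Step 1: integral_0^1 x^2 dx = [x^3/3] from 0 to 1
     = 1^3/3 = 0.333333
Step 2: integral_0^4 y^6 dy = [y^7/7] from 0 to 4
     = 4^7/7 = 2340.571429
Step 3: Double integral = 0.333333 * 2340.571429 = 780.190476


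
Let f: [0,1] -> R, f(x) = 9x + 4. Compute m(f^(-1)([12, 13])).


f^(-1)([12, 13]) = {x : 12 <= 9x + 4 <= 13}
Solving: (12 - 4)/9 <= x <= (13 - 4)/9
= [0.888889, 1]
Intersecting with [0,1]: [0.888889, 1]
Measure = 1 - 0.888889 = 0.111111


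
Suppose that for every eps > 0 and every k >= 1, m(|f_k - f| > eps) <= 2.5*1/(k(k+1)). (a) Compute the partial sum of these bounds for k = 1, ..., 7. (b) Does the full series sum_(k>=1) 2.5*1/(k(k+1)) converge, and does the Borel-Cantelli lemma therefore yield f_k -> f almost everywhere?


Step 1: List the terms 2.5*1/(k(k+1)) for k = 1 to 7:
  k=1: 1.25
  k=2: 0.416667
  k=3: 0.208333
  k=4: 0.125
  k=5: 0.083333
  k=6: 0.059524
  k=7: 0.044643
Step 2: Partial sum = 1.25 + 0.416667 + 0.208333 + 0.125 + 0.083333 + 0.059524 + 0.044643
     = 2.1875
Step 3: The full series sum_(k>=1) 2.5*1/(k(k+1)) converges (telescoping series sum 1/(k(k+1)) = 1; a constant multiple of a convergent series converges).
Step 4: Fix eps > 0. Since sum_k m(|f_k - f| > eps) < infinity, the Borel-Cantelli lemma gives
        m(limsup_k {|f_k - f| > eps}) = 0, i.e. for a.e. x, |f_k(x) - f(x)| <= eps for all large k.
        Applying this with eps = 1/j for j = 1, 2, ... and intersecting the countably many full-measure sets,
        for a.e. x we get limsup_k |f_k(x) - f(x)| <= 1/j for every j, hence f_k -> f almost everywhere.
Conclusion: series converges; Borel-Cantelli yields f_k -> f a.e.


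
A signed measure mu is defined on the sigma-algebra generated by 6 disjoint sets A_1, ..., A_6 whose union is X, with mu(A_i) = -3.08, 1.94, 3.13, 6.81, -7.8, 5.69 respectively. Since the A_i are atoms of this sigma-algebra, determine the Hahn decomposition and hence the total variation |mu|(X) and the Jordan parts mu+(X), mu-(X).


Step 1: Every measurable set is a union of atoms (the cells / points), so a Hahn decomposition is
  obtained by grouping atoms by sign: P = union of atoms with mu > 0, N = union of the remaining atoms.
  Atoms in P (indices): 2, 3, 4, 6;  atoms in N (indices): 1, 5
  Positive values: 1.94, 3.13, 6.81, 5.69
  Negative values: -3.08, -7.8
Step 2: mu+(X) = mu(P) = sum of positive atom values = 17.57
Step 3: mu-(X) = -mu(N) = sum of |negative atom values| = 10.88
Step 4: |mu|(X) = mu+(X) + mu-(X) = 17.57 + 10.88 = 28.45
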